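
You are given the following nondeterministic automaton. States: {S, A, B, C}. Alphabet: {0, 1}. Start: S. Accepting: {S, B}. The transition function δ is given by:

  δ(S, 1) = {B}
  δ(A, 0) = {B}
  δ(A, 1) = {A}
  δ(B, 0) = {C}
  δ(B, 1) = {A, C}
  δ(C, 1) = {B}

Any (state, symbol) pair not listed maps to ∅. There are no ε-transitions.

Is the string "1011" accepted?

Start in {S}.
Read '1': {S} → {B}.
Read '0': {B} → {C}.
Read '1': {C} → {B}.
Read '1': {B} → {A, C}.
The final set {A, C} contains no accepting state.

No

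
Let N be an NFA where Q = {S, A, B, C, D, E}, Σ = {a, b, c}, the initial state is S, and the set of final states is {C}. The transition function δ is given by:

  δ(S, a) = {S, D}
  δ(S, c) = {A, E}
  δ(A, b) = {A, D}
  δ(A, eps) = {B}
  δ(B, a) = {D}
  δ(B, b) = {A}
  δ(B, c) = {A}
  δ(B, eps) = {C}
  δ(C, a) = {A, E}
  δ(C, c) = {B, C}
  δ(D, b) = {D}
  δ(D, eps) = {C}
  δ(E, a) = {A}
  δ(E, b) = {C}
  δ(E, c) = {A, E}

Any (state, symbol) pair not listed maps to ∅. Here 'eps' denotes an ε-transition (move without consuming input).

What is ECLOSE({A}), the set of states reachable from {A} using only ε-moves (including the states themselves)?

{A, B, C}

Begin with {A}.
ε-move A → B; add B.
ε-move B → C; add C.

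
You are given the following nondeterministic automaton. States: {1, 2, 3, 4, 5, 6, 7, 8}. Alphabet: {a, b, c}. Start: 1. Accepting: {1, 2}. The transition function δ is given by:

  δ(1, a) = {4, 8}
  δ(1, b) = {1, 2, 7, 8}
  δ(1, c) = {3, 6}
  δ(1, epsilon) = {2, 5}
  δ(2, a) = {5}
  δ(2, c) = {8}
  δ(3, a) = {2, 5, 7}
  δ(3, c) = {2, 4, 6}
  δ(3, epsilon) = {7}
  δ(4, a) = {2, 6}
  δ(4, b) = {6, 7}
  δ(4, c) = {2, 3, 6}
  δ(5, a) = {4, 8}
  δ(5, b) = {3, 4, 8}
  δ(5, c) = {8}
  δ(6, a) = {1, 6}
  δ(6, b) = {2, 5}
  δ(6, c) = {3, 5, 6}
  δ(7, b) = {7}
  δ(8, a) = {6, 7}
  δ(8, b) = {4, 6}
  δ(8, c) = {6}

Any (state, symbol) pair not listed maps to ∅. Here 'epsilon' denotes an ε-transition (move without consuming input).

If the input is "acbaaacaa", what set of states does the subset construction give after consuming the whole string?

Start: ε-closure({1}) = {1, 2, 5}.
Read 'a': {1, 2, 5} → {4, 5, 8}.
Read 'c': {4, 5, 8} → {2, 3, 6, 7, 8}.
Read 'b': {2, 3, 6, 7, 8} → {2, 4, 5, 6, 7}.
Read 'a': {2, 4, 5, 6, 7} → {1, 2, 4, 5, 6, 8}.
Read 'a': {1, 2, 4, 5, 6, 8} → {1, 2, 4, 5, 6, 7, 8}.
Read 'a': {1, 2, 4, 5, 6, 7, 8} → {1, 2, 4, 5, 6, 7, 8}.
Read 'c': {1, 2, 4, 5, 6, 7, 8} → {2, 3, 5, 6, 7, 8}.
Read 'a': {2, 3, 5, 6, 7, 8} → {1, 2, 4, 5, 6, 7, 8}.
Read 'a': {1, 2, 4, 5, 6, 7, 8} → {1, 2, 4, 5, 6, 7, 8}.

{1, 2, 4, 5, 6, 7, 8}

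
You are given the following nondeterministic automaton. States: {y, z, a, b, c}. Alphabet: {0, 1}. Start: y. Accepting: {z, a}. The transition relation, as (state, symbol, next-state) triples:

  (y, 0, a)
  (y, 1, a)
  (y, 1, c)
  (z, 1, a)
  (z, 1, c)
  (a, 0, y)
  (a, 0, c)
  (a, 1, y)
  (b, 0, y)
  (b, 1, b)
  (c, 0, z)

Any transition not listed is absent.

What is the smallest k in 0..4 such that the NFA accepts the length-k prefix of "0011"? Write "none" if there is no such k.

1

Start in {y}.
Read '0': y→{a}; now {a}.
None of the earlier sets intersect F, but {a} does.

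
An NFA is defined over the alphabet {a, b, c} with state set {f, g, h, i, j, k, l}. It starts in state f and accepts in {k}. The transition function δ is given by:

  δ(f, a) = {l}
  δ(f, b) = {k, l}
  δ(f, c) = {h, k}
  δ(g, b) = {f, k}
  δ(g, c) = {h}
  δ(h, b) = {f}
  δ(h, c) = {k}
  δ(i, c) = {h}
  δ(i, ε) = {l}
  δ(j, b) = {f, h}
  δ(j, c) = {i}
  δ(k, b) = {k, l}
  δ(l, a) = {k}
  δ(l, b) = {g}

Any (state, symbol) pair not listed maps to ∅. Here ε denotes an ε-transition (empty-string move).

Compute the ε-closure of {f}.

Begin with {f}.
No ε-moves leave this set, so the closure equals the set itself.

{f}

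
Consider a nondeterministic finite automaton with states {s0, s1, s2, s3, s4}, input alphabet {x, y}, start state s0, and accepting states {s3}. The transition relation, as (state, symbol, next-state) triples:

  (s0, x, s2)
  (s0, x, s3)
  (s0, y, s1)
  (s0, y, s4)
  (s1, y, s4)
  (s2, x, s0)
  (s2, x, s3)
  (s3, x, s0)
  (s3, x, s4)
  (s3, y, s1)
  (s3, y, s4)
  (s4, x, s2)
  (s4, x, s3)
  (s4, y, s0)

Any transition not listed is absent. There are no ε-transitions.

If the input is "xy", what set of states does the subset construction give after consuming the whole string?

Start in {s0}.
Read 'x': s0→{s2, s3}; now {s2, s3}.
Read 'y': s2→∅, s3→{s1, s4}; now {s1, s4}.

{s1, s4}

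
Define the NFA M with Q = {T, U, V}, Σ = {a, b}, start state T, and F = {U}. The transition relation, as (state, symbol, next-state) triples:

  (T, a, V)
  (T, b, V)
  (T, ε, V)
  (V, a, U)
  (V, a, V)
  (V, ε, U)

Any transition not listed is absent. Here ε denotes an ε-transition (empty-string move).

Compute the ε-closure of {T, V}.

Begin with {T, V}.
ε-move V → U; add U.

{T, U, V}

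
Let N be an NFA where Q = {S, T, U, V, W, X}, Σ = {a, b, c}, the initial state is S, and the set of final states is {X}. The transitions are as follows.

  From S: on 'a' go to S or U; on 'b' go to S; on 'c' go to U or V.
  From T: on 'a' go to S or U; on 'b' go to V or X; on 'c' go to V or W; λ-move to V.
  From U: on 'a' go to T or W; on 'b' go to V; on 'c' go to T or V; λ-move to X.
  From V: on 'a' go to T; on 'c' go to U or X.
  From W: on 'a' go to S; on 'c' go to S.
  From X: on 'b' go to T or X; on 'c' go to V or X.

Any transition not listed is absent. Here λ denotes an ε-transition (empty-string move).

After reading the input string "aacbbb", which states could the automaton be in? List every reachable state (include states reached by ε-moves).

Start in {S}.
Read 'a': {S} → {S, U, X}.
Read 'a': {S, U, X} → {S, T, U, V, W, X}.
Read 'c': {S, T, U, V, W, X} → {S, T, U, V, W, X}.
Read 'b': {S, T, U, V, W, X} → {S, T, V, X}.
Read 'b': {S, T, V, X} → {S, T, V, X}.
Read 'b': {S, T, V, X} → {S, T, V, X}.

{S, T, V, X}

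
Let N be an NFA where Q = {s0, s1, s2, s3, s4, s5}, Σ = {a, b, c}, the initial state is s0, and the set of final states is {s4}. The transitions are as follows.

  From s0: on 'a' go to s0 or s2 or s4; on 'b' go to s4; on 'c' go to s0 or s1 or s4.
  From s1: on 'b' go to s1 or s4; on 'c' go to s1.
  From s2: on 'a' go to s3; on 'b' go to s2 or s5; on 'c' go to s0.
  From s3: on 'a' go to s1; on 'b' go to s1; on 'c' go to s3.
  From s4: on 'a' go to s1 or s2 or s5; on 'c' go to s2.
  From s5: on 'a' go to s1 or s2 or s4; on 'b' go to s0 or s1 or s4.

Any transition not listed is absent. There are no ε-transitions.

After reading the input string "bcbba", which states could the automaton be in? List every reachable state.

{s0, s1, s2, s3, s4, s5}

Start in {s0}.
Read 'b': s0→{s4}; now {s4}.
Read 'c': s4→{s2}; now {s2}.
Read 'b': s2→{s2, s5}; now {s2, s5}.
Read 'b': s2→{s2, s5}, s5→{s0, s1, s4}; now {s0, s1, s2, s4, s5}.
Read 'a': s0→{s0, s2, s4}, s1→∅, s2→{s3}, s4→{s1, s2, s5}, s5→{s1, s2, s4}; now {s0, s1, s2, s3, s4, s5}.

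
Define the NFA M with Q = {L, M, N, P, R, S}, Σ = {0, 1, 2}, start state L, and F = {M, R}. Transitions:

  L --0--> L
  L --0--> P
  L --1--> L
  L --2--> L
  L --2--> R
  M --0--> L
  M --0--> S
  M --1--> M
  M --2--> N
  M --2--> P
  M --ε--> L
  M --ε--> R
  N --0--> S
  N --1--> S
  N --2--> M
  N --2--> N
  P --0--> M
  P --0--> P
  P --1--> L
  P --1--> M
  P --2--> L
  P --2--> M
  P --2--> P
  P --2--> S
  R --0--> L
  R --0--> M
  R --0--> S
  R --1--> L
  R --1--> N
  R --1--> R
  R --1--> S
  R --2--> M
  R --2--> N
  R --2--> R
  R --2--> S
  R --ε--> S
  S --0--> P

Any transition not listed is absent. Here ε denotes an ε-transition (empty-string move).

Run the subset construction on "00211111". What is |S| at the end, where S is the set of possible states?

5

Start in {L}.
Read '0': {L} → {L, P}.
Read '0': {L, P} → {L, M, P, R, S}.
Read '2': {L, M, P, R, S} → {L, M, N, P, R, S}.
Read '1': {L, M, N, P, R, S} → {L, M, N, R, S}.
Read '1': {L, M, N, R, S} → {L, M, N, R, S}.
Read '1': {L, M, N, R, S} → {L, M, N, R, S}.
Read '1': {L, M, N, R, S} → {L, M, N, R, S}.
Read '1': {L, M, N, R, S} → {L, M, N, R, S}.
That set has 5 states.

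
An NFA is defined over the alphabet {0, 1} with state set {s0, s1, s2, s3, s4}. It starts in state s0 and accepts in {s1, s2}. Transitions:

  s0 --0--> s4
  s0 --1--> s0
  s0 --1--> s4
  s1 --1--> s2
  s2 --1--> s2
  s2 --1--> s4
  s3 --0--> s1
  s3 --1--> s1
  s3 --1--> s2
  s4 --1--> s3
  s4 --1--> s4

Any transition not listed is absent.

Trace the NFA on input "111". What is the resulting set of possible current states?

{s0, s1, s2, s3, s4}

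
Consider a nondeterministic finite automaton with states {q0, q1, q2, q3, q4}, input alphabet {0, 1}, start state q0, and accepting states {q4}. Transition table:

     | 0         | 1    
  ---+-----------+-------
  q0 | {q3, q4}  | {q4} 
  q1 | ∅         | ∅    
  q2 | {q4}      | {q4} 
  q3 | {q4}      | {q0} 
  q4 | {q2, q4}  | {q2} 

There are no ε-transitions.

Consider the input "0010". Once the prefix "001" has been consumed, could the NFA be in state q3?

Start in {q0}.
Read '0': q0→{q3, q4}; now {q3, q4}.
Read '0': q3→{q4}, q4→{q2, q4}; now {q2, q4}.
Read '1': q2→{q4}, q4→{q2}; now {q2, q4}.
State q3 is not in {q2, q4}.

No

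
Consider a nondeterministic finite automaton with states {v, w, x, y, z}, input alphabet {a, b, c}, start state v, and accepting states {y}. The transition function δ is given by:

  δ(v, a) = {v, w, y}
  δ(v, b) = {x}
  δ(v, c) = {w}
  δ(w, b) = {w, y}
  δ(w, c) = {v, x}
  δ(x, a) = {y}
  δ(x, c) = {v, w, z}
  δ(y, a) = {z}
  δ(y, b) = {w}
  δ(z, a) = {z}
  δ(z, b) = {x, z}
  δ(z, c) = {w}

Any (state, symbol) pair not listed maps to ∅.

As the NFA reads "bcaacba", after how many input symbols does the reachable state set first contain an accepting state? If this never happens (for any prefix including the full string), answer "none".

3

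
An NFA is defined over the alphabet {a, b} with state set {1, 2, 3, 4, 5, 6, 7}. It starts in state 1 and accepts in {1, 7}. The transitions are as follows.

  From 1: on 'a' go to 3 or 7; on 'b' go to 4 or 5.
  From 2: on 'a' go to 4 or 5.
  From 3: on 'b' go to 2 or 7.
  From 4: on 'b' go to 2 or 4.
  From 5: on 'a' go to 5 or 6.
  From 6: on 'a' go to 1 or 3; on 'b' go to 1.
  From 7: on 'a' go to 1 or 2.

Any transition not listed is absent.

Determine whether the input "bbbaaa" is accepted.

Yes

Start in {1}.
Read 'b': {1} → {4, 5}.
Read 'b': {4, 5} → {2, 4}.
Read 'b': {2, 4} → {2, 4}.
Read 'a': {2, 4} → {4, 5}.
Read 'a': {4, 5} → {5, 6}.
Read 'a': {5, 6} → {1, 3, 5, 6}.
The final set {1, 3, 5, 6} contains the accepting state 1.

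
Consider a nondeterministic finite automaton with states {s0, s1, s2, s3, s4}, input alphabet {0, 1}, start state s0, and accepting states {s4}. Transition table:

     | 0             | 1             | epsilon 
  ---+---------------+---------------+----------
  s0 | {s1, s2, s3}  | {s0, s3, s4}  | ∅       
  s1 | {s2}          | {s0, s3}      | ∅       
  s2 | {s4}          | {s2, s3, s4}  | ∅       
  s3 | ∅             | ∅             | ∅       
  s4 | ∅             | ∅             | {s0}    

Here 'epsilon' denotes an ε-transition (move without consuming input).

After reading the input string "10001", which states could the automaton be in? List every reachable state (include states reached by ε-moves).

Start in {s0}.
Read '1': {s0} → {s0, s3, s4}.
Read '0': {s0, s3, s4} → {s1, s2, s3}.
Read '0': {s1, s2, s3} → {s0, s2, s4}.
Read '0': {s0, s2, s4} → {s0, s1, s2, s3, s4}.
Read '1': {s0, s1, s2, s3, s4} → {s0, s2, s3, s4}.

{s0, s2, s3, s4}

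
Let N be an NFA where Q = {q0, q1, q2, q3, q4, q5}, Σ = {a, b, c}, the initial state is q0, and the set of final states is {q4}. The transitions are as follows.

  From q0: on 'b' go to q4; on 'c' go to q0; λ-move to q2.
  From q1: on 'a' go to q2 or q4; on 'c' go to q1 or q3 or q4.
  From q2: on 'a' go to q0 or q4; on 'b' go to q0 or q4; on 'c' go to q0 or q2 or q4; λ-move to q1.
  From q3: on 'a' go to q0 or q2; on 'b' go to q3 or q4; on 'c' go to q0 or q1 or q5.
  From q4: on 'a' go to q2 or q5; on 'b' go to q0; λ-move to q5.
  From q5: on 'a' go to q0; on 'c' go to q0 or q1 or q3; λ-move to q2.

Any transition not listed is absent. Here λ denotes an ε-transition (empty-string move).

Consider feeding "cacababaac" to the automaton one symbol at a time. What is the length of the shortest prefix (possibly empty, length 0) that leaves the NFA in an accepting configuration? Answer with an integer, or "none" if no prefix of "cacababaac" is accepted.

Start: ε-closure({q0}) = {q0, q1, q2}.
Read 'c': q0→{q0}, q1→{q1, q3, q4}, q2→{q0, q2, q4}; union {q0, q1, q2, q3, q4}; ε-closure = {q0, q1, q2, q3, q4, q5}.
None of the earlier sets intersect F, but {q0, q1, q2, q3, q4, q5} does.

1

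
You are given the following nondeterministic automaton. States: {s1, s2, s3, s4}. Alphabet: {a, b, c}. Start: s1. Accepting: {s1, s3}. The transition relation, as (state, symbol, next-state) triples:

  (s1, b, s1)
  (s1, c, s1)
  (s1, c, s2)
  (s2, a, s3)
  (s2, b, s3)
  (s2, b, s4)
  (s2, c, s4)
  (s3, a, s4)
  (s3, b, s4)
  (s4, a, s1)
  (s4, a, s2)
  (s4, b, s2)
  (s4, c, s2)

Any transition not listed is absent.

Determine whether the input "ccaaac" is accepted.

Start in {s1}.
Read 'c': {s1} → {s1, s2}.
Read 'c': {s1, s2} → {s1, s2, s4}.
Read 'a': {s1, s2, s4} → {s1, s2, s3}.
Read 'a': {s1, s2, s3} → {s3, s4}.
Read 'a': {s3, s4} → {s1, s2, s4}.
Read 'c': {s1, s2, s4} → {s1, s2, s4}.
The final set {s1, s2, s4} contains the accepting state s1.

Yes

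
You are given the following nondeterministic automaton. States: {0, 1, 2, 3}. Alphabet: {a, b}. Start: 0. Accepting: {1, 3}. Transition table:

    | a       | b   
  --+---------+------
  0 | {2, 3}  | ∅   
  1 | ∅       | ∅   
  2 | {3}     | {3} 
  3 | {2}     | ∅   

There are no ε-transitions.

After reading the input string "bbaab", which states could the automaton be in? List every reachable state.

Start in {0}.
Read 'b': {0} → ∅.
The set is empty and remains empty for the remaining 4 symbols.

∅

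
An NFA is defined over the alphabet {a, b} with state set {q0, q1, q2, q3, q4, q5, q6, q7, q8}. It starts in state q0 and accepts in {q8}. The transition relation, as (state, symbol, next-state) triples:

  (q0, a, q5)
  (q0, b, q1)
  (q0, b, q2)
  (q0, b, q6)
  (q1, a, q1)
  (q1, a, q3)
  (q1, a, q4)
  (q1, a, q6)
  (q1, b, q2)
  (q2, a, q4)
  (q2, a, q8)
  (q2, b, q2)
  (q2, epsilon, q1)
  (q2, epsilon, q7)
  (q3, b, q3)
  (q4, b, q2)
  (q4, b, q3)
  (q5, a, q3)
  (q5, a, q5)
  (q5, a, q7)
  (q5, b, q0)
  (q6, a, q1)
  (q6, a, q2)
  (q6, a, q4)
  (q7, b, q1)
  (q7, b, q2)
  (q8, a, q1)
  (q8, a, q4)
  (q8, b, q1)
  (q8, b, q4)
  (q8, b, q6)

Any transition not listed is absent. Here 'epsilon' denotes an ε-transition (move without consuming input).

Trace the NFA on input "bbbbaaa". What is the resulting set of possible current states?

{q1, q2, q3, q4, q6, q7, q8}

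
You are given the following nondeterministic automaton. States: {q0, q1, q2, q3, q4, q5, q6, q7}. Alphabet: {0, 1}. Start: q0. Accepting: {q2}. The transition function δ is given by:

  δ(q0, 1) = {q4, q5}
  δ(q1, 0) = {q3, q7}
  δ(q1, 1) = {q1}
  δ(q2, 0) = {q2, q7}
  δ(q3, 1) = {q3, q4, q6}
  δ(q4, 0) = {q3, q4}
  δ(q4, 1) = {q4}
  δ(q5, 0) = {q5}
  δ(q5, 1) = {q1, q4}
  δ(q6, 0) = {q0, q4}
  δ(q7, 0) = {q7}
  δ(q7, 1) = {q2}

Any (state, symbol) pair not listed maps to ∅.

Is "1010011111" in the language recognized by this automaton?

Start in {q0}.
Read '1': {q0} → {q4, q5}.
Read '0': {q4, q5} → {q3, q4, q5}.
Read '1': {q3, q4, q5} → {q1, q3, q4, q6}.
Read '0': {q1, q3, q4, q6} → {q0, q3, q4, q7}.
Read '0': {q0, q3, q4, q7} → {q3, q4, q7}.
Read '1': {q3, q4, q7} → {q2, q3, q4, q6}.
Read '1': {q2, q3, q4, q6} → {q3, q4, q6}.
Read '1': {q3, q4, q6} → {q3, q4, q6}.
Read '1': {q3, q4, q6} → {q3, q4, q6}.
Read '1': {q3, q4, q6} → {q3, q4, q6}.
The final set {q3, q4, q6} contains no accepting state.

No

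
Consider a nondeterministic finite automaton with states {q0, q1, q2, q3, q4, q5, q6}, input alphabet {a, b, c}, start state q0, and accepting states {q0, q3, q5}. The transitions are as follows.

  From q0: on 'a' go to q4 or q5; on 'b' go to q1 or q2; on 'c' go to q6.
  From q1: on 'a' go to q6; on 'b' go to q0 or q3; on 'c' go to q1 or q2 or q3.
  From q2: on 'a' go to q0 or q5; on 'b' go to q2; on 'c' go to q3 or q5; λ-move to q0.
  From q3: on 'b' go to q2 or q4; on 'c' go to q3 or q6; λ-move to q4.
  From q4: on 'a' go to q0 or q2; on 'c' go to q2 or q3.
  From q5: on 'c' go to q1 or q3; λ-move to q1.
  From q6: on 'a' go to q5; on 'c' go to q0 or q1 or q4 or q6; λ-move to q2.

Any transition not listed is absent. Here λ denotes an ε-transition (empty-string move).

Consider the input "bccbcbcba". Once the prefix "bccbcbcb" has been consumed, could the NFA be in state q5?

Start in {q0}.
Read 'b': {q0} → {q0, q1, q2}.
Read 'c': {q0, q1, q2} → {q0, q1, q2, q3, q4, q5, q6}.
Read 'c': {q0, q1, q2, q3, q4, q5, q6} → {q0, q1, q2, q3, q4, q5, q6}.
Read 'b': {q0, q1, q2, q3, q4, q5, q6} → {q0, q1, q2, q3, q4}.
Read 'c': {q0, q1, q2, q3, q4} → {q0, q1, q2, q3, q4, q5, q6}.
Read 'b': {q0, q1, q2, q3, q4, q5, q6} → {q0, q1, q2, q3, q4}.
Read 'c': {q0, q1, q2, q3, q4} → {q0, q1, q2, q3, q4, q5, q6}.
Read 'b': {q0, q1, q2, q3, q4, q5, q6} → {q0, q1, q2, q3, q4}.
State q5 is not in {q0, q1, q2, q3, q4}.

No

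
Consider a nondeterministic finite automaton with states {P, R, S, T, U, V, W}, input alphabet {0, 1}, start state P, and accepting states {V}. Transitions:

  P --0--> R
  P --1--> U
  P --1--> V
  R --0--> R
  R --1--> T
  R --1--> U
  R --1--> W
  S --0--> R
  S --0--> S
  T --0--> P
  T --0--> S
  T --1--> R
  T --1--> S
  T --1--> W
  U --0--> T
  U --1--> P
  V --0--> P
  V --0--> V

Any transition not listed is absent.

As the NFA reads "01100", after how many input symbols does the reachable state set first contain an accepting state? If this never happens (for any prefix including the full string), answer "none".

none

Start in {P}.
Read '0': {P} → {R}.
Read '1': {R} → {T, U, W}.
Read '1': {T, U, W} → {P, R, S, W}.
Read '0': {P, R, S, W} → {R, S}.
Read '0': {R, S} → {R, S}.
No reachable set along the way intersects F.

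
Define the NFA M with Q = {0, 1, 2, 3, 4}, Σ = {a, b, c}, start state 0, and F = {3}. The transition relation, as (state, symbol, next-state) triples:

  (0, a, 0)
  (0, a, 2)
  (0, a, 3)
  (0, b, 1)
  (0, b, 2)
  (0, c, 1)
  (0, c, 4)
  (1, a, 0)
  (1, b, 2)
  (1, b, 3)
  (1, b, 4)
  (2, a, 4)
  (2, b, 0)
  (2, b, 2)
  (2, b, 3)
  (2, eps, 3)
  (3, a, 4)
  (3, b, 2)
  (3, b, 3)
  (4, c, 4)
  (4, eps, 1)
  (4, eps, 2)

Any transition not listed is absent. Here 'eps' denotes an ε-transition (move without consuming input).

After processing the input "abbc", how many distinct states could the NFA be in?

4

Start in {0}.
Read 'a': 0→{0, 2, 3}; now {0, 2, 3}.
Read 'b': 0→{1, 2}, 2→{0, 2, 3}, 3→{2, 3}; now {0, 1, 2, 3}.
Read 'b': 0→{1, 2}, 1→{2, 3, 4}, 2→{0, 2, 3}, 3→{2, 3}; now {0, 1, 2, 3, 4}.
Read 'c': 0→{1, 4}, 1→∅, 2→∅, 3→∅, 4→{4}; union {1, 4}; ε-closure = {1, 2, 3, 4}.
That set has 4 states.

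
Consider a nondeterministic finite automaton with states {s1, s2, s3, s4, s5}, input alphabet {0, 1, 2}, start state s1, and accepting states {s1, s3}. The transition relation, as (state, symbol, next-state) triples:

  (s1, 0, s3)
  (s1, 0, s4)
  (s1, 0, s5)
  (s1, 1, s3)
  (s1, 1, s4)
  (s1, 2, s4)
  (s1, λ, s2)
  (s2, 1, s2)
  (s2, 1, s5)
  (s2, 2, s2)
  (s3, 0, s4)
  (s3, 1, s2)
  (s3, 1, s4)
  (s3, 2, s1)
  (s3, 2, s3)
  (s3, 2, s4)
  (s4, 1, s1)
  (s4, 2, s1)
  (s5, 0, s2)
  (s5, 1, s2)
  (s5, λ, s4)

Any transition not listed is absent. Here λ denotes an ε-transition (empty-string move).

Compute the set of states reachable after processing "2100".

{s2, s4}

Start: ε-closure({s1}) = {s1, s2}.
Read '2': {s1, s2} → {s2, s4}.
Read '1': {s2, s4} → {s1, s2, s4, s5}.
Read '0': {s1, s2, s4, s5} → {s2, s3, s4, s5}.
Read '0': {s2, s3, s4, s5} → {s2, s4}.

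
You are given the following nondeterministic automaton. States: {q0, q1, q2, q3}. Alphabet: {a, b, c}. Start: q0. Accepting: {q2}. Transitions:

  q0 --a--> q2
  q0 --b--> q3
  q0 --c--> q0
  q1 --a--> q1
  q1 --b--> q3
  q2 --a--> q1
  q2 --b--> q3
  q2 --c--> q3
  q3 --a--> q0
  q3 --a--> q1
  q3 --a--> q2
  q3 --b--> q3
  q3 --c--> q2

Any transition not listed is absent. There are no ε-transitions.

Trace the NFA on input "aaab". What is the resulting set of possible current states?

{q3}

Start in {q0}.
Read 'a': q0→{q2}; now {q2}.
Read 'a': q2→{q1}; now {q1}.
Read 'a': q1→{q1}; now {q1}.
Read 'b': q1→{q3}; now {q3}.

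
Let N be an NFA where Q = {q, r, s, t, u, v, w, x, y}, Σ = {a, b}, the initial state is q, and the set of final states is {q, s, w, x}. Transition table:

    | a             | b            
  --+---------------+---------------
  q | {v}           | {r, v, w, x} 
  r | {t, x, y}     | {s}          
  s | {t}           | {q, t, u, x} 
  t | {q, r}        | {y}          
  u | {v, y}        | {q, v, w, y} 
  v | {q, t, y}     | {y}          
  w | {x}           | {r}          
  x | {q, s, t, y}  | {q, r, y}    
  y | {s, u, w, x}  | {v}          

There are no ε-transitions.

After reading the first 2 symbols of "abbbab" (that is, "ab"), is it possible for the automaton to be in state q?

Start in {q}.
Read 'a': q→{v}; now {v}.
Read 'b': v→{y}; now {y}.
State q is not in {y}.

No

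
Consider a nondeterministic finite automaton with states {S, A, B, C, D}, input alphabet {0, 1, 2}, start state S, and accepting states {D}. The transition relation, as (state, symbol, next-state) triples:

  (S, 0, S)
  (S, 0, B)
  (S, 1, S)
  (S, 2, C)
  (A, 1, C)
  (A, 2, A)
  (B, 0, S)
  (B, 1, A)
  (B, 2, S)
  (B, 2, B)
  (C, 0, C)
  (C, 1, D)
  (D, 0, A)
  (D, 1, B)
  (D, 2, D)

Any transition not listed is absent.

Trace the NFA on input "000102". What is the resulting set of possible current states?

{S, B, C}

Start in {S}.
Read '0': S→{S, B}; now {S, B}.
Read '0': S→{S, B}, B→{S}; now {S, B}.
Read '0': S→{S, B}, B→{S}; now {S, B}.
Read '1': S→{S}, B→{A}; now {S, A}.
Read '0': S→{S, B}, A→∅; now {S, B}.
Read '2': S→{C}, B→{S, B}; now {S, B, C}.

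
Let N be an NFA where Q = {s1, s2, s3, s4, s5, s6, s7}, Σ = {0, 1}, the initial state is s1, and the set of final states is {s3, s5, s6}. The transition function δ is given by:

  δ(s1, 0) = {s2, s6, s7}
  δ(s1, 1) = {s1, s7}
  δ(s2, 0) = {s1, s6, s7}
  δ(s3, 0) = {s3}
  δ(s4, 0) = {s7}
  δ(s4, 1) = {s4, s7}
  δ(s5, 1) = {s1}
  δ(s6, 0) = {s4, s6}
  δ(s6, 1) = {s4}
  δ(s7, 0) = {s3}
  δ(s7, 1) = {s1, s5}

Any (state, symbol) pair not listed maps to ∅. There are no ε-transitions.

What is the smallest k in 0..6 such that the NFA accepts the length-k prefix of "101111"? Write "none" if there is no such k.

2

Start in {s1}.
Read '1': s1→{s1, s7}; now {s1, s7}.
Read '0': s1→{s2, s6, s7}, s7→{s3}; now {s2, s3, s6, s7}.
None of the earlier sets intersect F, but {s2, s3, s6, s7} does.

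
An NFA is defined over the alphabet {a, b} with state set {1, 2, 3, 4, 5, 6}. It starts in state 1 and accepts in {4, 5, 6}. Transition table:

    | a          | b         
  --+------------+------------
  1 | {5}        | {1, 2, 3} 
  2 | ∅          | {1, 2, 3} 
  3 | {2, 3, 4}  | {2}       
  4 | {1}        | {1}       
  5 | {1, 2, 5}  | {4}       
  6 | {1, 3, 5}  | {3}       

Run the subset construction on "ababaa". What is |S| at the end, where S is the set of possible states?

5

Start in {1}.
Read 'a': 1→{5}; now {5}.
Read 'b': 5→{4}; now {4}.
Read 'a': 4→{1}; now {1}.
Read 'b': 1→{1, 2, 3}; now {1, 2, 3}.
Read 'a': 1→{5}, 2→∅, 3→{2, 3, 4}; now {2, 3, 4, 5}.
Read 'a': 2→∅, 3→{2, 3, 4}, 4→{1}, 5→{1, 2, 5}; now {1, 2, 3, 4, 5}.
That set has 5 states.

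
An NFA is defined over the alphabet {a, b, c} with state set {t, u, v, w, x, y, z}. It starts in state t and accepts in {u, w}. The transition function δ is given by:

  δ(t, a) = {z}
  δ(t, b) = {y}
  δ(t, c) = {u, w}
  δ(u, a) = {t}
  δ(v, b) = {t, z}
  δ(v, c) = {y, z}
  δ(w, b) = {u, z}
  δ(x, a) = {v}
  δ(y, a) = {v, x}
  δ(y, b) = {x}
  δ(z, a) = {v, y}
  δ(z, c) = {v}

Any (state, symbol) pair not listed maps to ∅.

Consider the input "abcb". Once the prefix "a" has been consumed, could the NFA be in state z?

Start in {t}.
Read 'a': t→{z}; now {z}.
State z is in {z}.

Yes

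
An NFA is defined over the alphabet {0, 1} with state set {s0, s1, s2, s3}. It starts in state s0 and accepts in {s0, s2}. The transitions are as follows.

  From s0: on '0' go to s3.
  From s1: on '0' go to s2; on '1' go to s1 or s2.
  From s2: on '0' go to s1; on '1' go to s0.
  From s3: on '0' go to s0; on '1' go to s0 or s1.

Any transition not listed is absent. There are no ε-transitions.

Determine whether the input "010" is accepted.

Yes

Start in {s0}.
Read '0': s0→{s3}; now {s3}.
Read '1': s3→{s0, s1}; now {s0, s1}.
Read '0': s0→{s3}, s1→{s2}; now {s2, s3}.
The final set {s2, s3} contains the accepting state s2.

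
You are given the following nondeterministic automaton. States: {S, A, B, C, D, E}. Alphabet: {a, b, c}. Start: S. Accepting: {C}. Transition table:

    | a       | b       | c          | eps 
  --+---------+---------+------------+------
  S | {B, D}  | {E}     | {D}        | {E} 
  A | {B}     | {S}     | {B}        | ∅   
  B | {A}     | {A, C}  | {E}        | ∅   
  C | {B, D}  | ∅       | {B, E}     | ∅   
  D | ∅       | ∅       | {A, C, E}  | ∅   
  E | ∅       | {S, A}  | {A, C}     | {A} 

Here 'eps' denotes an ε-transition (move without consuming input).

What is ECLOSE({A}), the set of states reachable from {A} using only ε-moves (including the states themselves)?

{A}

Begin with {A}.
No ε-moves leave this set, so the closure equals the set itself.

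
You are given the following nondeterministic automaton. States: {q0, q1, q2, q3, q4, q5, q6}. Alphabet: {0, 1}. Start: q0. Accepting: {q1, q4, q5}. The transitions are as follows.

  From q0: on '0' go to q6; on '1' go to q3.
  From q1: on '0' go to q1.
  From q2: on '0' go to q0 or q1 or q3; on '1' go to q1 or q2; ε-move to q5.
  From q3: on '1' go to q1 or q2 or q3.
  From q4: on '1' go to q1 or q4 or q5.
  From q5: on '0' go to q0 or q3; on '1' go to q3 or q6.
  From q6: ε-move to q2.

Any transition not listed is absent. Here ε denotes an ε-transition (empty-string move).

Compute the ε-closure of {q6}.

{q2, q5, q6}

Begin with {q6}.
ε-move q6 → q2; add q2.
ε-move q2 → q5; add q5.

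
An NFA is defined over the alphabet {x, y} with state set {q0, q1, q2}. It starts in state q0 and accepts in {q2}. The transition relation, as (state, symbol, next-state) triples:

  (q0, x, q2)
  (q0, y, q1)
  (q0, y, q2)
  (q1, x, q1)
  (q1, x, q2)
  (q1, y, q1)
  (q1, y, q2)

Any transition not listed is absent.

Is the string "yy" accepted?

Yes

Start in {q0}.
Read 'y': q0→{q1, q2}; now {q1, q2}.
Read 'y': q1→{q1, q2}, q2→∅; now {q1, q2}.
The final set {q1, q2} contains the accepting state q2.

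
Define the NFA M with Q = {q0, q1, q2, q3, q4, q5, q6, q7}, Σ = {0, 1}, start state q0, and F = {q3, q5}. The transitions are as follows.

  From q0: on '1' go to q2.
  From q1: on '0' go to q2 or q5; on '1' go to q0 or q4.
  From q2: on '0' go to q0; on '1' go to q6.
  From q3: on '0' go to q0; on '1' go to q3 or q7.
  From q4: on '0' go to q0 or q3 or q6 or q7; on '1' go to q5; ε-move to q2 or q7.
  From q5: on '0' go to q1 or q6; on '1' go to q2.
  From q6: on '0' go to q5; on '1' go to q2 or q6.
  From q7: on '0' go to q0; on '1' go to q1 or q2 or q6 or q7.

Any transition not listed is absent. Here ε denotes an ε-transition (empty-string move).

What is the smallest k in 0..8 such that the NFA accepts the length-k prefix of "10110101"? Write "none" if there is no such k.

5

Start in {q0}.
Read '1': {q0} → {q2}.
Read '0': {q2} → {q0}.
Read '1': {q0} → {q2}.
Read '1': {q2} → {q6}.
Read '0': {q6} → {q5}.
None of the earlier sets intersect F, but {q5} does.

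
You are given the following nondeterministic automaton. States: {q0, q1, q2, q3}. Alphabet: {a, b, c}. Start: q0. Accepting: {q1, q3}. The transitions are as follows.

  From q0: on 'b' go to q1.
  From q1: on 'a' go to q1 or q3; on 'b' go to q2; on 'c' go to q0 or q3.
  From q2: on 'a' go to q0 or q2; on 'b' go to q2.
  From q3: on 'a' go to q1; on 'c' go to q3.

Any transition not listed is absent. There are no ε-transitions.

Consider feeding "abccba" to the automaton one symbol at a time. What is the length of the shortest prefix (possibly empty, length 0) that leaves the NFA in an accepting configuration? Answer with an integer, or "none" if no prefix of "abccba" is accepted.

none

Start in {q0}.
Read 'a': {q0} → ∅.
The set is empty and remains empty for the remaining 5 symbols.
No reachable set along the way intersects F.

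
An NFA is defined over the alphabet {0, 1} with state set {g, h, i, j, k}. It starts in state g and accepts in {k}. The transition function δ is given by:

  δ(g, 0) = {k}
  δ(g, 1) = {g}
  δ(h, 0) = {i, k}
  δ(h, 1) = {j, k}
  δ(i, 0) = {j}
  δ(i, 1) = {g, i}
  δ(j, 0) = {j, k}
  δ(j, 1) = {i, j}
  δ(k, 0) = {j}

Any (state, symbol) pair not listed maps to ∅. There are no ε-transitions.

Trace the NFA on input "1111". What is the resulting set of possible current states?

Start in {g}.
Read '1': g→{g}; now {g}.
Read '1': g→{g}; now {g}.
Read '1': g→{g}; now {g}.
Read '1': g→{g}; now {g}.

{g}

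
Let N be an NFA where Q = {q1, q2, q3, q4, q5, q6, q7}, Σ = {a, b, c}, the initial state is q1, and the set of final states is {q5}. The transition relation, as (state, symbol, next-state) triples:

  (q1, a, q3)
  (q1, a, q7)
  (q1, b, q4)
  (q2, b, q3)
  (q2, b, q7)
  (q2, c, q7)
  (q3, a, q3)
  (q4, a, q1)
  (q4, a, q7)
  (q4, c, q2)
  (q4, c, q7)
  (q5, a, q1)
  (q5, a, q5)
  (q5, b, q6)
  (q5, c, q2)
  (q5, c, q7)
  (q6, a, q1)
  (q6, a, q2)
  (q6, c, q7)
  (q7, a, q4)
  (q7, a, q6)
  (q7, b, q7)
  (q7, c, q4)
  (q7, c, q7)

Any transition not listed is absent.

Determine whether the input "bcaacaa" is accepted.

Start in {q1}.
Read 'b': q1→{q4}; now {q4}.
Read 'c': q4→{q2, q7}; now {q2, q7}.
Read 'a': q2→∅, q7→{q4, q6}; now {q4, q6}.
Read 'a': q4→{q1, q7}, q6→{q1, q2}; now {q1, q2, q7}.
Read 'c': q1→∅, q2→{q7}, q7→{q4, q7}; now {q4, q7}.
Read 'a': q4→{q1, q7}, q7→{q4, q6}; now {q1, q4, q6, q7}.
Read 'a': q1→{q3, q7}, q4→{q1, q7}, q6→{q1, q2}, q7→{q4, q6}; now {q1, q2, q3, q4, q6, q7}.
The final set {q1, q2, q3, q4, q6, q7} contains no accepting state.

No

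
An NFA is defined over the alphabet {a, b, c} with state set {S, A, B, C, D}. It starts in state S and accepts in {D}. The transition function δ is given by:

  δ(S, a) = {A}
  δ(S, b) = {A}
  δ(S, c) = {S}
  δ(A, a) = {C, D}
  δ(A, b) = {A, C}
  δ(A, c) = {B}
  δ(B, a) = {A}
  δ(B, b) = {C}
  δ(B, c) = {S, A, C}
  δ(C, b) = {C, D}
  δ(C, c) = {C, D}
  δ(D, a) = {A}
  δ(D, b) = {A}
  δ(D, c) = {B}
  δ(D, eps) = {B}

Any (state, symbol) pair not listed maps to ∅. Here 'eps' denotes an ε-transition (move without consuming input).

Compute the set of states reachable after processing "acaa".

{B, C, D}

Start in {S}.
Read 'a': S→{A}; now {A}.
Read 'c': A→{B}; now {B}.
Read 'a': B→{A}; now {A}.
Read 'a': A→{C, D}; union {C, D}; ε-closure = {B, C, D}.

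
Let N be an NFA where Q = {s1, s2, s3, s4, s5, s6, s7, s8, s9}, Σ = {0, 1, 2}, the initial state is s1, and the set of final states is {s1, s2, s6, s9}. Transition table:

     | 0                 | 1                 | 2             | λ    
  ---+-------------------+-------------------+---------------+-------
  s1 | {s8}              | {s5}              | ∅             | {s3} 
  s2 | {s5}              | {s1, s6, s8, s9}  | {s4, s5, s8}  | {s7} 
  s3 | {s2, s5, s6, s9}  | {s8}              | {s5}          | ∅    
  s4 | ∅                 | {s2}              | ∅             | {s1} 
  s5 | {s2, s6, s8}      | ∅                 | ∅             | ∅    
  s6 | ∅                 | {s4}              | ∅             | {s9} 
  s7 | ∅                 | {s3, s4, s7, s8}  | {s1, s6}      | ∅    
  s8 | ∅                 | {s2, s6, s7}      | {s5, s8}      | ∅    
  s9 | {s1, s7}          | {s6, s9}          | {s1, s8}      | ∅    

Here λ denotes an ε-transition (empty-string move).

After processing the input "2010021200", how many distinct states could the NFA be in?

Start: ε-closure({s1}) = {s1, s3}.
Read '2': {s1, s3} → {s5}.
Read '0': {s5} → {s2, s6, s7, s8, s9}.
Read '1': {s2, s6, s7, s8, s9} → {s1, s2, s3, s4, s6, s7, s8, s9}.
Read '0': {s1, s2, s3, s4, s6, s7, s8, s9} → {s1, s2, s3, s5, s6, s7, s8, s9}.
Read '0': {s1, s2, s3, s5, s6, s7, s8, s9} → {s1, s2, s3, s5, s6, s7, s8, s9}.
Read '2': {s1, s2, s3, s5, s6, s7, s8, s9} → {s1, s3, s4, s5, s6, s8, s9}.
Read '1': {s1, s3, s4, s5, s6, s8, s9} → {s1, s2, s3, s4, s5, s6, s7, s8, s9}.
Read '2': {s1, s2, s3, s4, s5, s6, s7, s8, s9} → {s1, s3, s4, s5, s6, s8, s9}.
Read '0': {s1, s3, s4, s5, s6, s8, s9} → {s1, s2, s3, s5, s6, s7, s8, s9}.
Read '0': {s1, s2, s3, s5, s6, s7, s8, s9} → {s1, s2, s3, s5, s6, s7, s8, s9}.
That set has 8 states.

8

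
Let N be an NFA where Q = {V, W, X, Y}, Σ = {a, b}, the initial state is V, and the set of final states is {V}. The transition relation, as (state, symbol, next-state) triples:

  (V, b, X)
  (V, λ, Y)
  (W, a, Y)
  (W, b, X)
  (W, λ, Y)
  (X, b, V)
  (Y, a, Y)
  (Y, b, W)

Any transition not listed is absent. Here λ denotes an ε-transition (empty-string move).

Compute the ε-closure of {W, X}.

{W, X, Y}

Begin with {W, X}.
ε-move W → Y; add Y.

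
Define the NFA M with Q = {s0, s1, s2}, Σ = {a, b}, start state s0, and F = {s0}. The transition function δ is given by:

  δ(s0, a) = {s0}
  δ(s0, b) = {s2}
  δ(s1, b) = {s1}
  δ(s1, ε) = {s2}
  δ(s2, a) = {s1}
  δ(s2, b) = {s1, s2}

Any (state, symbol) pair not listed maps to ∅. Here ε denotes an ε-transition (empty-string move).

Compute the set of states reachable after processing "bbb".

Start in {s0}.
Read 'b': {s0} → {s2}.
Read 'b': {s2} → {s1, s2}.
Read 'b': {s1, s2} → {s1, s2}.

{s1, s2}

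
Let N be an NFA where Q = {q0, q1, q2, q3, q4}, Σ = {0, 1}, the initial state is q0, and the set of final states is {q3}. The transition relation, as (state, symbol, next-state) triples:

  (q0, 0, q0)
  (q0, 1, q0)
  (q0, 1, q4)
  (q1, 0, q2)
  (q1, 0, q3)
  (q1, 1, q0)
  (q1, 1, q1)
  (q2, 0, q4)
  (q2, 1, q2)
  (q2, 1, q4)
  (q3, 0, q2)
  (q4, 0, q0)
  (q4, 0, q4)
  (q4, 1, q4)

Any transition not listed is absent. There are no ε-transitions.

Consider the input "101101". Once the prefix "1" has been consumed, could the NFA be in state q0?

Start in {q0}.
Read '1': q0→{q0, q4}; now {q0, q4}.
State q0 is in {q0, q4}.

Yes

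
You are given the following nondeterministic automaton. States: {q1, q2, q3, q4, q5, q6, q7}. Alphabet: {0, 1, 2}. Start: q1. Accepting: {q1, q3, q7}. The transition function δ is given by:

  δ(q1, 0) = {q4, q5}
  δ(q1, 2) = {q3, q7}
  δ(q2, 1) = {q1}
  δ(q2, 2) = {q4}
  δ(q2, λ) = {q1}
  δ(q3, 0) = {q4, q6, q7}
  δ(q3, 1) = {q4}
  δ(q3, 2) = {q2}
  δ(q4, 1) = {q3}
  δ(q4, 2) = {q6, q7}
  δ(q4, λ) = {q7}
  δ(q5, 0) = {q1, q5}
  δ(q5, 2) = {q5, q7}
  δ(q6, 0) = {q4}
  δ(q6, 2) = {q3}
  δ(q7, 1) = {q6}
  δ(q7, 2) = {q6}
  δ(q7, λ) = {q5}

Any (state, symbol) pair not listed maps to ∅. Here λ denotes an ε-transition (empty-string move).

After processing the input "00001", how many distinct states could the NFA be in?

2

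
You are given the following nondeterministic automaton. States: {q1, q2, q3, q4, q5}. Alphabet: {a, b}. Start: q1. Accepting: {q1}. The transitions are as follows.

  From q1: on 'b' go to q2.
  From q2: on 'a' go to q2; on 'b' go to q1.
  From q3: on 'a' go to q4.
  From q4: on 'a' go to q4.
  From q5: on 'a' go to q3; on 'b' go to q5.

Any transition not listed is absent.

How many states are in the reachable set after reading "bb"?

1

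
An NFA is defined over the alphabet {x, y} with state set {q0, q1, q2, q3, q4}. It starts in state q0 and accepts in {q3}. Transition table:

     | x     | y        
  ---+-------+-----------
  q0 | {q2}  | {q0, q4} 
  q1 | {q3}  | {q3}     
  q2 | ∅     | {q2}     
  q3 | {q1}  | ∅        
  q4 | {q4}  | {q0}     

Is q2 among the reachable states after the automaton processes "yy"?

Start in {q0}.
Read 'y': {q0} → {q0, q4}.
Read 'y': {q0, q4} → {q0, q4}.
State q2 is not in {q0, q4}.

No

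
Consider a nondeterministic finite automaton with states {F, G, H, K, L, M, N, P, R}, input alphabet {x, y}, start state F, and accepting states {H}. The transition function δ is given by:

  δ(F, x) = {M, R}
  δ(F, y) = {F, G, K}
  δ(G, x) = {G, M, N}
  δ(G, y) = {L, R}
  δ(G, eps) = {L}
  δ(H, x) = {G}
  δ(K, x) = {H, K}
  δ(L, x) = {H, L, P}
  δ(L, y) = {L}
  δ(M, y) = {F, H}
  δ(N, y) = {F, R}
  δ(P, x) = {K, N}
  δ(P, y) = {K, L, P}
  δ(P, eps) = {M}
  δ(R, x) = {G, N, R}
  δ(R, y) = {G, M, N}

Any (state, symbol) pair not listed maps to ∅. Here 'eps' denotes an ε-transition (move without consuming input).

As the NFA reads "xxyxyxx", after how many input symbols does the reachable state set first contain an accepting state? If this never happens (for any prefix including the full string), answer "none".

Start in {F}.
Read 'x': F→{M, R}; now {M, R}.
Read 'x': M→∅, R→{G, N, R}; union {G, N, R}; ε-closure = {G, L, N, R}.
Read 'y': G→{L, R}, L→{L}, N→{F, R}, R→{G, M, N}; now {F, G, L, M, N, R}.
Read 'x': F→{M, R}, G→{G, M, N}, L→{H, L, P}, M→∅, N→∅, R→{G, N, R}; now {G, H, L, M, N, P, R}.
None of the earlier sets intersect F, but {G, H, L, M, N, P, R} does.

4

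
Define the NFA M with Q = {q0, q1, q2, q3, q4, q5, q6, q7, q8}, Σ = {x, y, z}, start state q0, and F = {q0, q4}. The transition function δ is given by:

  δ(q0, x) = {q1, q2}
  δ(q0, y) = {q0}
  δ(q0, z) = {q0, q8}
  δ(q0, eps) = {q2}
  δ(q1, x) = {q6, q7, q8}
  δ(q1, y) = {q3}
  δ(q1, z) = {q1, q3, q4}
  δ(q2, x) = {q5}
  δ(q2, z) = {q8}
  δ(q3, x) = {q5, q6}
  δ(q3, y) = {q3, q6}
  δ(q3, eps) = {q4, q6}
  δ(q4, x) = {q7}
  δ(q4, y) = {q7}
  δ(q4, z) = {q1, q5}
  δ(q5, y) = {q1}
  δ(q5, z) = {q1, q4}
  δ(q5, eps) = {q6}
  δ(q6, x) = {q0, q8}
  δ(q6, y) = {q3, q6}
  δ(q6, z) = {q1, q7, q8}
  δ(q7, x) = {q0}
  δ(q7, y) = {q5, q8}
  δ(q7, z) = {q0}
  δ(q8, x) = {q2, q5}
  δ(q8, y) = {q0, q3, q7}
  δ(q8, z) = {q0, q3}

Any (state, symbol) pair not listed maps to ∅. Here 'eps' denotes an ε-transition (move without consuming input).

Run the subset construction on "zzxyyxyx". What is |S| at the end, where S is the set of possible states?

7

Start: ε-closure({q0}) = {q0, q2}.
Read 'z': {q0, q2} → {q0, q2, q8}.
Read 'z': {q0, q2, q8} → {q0, q2, q3, q4, q6, q8}.
Read 'x': {q0, q2, q3, q4, q6, q8} → {q0, q1, q2, q5, q6, q7, q8}.
Read 'y': {q0, q1, q2, q5, q6, q7, q8} → {q0, q1, q2, q3, q4, q5, q6, q7, q8}.
Read 'y': {q0, q1, q2, q3, q4, q5, q6, q7, q8} → {q0, q1, q2, q3, q4, q5, q6, q7, q8}.
Read 'x': {q0, q1, q2, q3, q4, q5, q6, q7, q8} → {q0, q1, q2, q5, q6, q7, q8}.
Read 'y': {q0, q1, q2, q5, q6, q7, q8} → {q0, q1, q2, q3, q4, q5, q6, q7, q8}.
Read 'x': {q0, q1, q2, q3, q4, q5, q6, q7, q8} → {q0, q1, q2, q5, q6, q7, q8}.
That set has 7 states.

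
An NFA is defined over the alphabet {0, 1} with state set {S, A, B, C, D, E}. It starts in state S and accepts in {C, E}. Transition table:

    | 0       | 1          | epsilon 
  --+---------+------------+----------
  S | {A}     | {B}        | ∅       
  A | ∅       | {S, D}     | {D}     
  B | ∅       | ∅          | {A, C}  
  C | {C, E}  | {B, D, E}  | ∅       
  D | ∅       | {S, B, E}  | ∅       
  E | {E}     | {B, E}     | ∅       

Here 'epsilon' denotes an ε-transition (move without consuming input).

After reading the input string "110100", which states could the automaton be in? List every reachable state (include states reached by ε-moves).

{C, E}

Start in {S}.
Read '1': {S} → {A, B, C, D}.
Read '1': {A, B, C, D} → {S, A, B, C, D, E}.
Read '0': {S, A, B, C, D, E} → {A, C, D, E}.
Read '1': {A, C, D, E} → {S, A, B, C, D, E}.
Read '0': {S, A, B, C, D, E} → {A, C, D, E}.
Read '0': {A, C, D, E} → {C, E}.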